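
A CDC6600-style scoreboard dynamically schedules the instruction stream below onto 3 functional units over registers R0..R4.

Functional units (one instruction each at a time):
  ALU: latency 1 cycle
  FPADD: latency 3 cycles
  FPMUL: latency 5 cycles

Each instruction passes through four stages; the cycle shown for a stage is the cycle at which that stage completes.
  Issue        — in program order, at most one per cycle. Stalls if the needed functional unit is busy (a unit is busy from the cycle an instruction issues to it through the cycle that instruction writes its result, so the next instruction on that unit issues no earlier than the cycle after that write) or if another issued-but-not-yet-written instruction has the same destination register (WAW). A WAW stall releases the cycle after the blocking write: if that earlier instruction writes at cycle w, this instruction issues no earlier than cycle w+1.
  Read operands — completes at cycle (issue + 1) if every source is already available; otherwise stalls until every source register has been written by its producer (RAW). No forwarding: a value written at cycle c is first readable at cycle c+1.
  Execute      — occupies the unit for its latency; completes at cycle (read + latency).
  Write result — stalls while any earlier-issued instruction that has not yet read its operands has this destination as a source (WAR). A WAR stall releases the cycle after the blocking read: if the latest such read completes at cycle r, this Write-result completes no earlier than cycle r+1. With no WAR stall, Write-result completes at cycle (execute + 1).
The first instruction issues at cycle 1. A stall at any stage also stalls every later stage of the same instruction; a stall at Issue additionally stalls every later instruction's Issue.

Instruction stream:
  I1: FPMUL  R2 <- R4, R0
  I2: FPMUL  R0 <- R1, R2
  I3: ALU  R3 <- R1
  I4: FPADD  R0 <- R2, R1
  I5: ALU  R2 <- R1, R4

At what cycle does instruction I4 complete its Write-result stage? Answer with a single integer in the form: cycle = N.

  I1 | 1 | 2 | 7 | 8
  I2 | 9 | 10 | 15 | 16   struct: FPMUL busy until I1 writes@8
  I3 | 10 | 11 | 12 | 13
  I4 | 17 | 18 | 21 | 22   WAW R0: wait I2 write@16
  I5 | 18 | 19 | 20 | 21

cycle = 22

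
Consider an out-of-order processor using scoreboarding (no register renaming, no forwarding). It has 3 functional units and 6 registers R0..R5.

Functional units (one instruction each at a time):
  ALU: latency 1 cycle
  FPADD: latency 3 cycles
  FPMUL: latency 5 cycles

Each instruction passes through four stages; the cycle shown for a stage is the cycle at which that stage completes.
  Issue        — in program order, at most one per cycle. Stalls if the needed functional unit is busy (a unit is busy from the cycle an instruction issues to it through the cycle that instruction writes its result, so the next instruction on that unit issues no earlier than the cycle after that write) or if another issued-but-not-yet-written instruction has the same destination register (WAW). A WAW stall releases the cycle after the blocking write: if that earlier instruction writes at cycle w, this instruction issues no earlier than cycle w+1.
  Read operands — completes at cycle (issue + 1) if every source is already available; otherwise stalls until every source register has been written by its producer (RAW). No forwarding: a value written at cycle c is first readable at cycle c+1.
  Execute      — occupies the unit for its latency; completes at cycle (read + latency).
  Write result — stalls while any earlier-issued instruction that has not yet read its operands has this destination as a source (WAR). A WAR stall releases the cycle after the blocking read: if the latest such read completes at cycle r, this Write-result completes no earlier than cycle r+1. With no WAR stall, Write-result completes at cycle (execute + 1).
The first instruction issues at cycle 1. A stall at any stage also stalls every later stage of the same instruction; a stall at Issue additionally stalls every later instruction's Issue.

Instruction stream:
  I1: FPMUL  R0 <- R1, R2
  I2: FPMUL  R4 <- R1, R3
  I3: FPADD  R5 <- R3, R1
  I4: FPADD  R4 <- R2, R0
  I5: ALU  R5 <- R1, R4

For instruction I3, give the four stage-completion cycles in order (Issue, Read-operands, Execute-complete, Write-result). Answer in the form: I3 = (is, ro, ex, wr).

I3 = (10, 11, 14, 15)

I1  is:1  ro:2  ex:7  wr:8
I2  is:9  ro:10  ex:15  wr:16  — struct: FPMUL busy until I1 writes@8
I3  is:10  ro:11  ex:14  wr:15
I4  is:17  ro:18  ex:21  wr:22  — WAW R4: wait I2 write@16
I5  is:18  ro:23  ex:24  wr:25  — RAW R4: wait I4 write@22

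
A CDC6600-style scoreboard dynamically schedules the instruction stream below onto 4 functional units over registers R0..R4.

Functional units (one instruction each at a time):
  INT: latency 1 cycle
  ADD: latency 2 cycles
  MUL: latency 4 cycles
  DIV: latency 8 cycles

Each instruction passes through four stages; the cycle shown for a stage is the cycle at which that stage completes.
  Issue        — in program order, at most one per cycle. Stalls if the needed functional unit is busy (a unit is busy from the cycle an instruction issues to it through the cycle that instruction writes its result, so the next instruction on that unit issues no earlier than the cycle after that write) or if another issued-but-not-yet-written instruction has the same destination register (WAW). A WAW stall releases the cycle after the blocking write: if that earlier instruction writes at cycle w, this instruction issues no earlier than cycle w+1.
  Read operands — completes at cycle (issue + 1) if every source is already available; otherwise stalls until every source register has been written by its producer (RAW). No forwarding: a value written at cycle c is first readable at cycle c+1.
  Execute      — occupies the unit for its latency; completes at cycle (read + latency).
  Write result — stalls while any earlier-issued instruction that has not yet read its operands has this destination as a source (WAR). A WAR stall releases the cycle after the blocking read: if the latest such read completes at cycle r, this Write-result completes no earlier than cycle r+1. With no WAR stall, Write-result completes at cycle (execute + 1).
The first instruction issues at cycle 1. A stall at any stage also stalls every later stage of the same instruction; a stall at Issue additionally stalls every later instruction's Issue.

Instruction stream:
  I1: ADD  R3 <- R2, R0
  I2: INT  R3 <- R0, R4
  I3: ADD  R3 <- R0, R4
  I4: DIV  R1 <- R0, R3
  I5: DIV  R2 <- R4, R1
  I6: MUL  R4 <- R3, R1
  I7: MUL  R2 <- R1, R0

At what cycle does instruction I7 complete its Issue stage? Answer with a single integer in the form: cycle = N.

cycle = 36

t=1  I1→ADD
t=2  I1 RO
t=4  I1 EX
t=5  I1 WR R3
t=6  I2→INT
t=7  I2 RO
t=8  I2 EX
t=9  I2 WR R3
t=10  I3→ADD
t=11  I3 RO · I4→DIV
t=13  I3 EX
t=14  I3 WR R3
t=15  I4 RO
t=23  I4 EX
t=24  I4 WR R1
t=25  I5→DIV
t=26  I5 RO · I6→MUL
t=27  I6 RO
t=31  I6 EX
t=32  I6 WR R4
t=34  I5 EX
t=35  I5 WR R2
t=36  I7→MUL
t=37  I7 RO
t=41  I7 EX
t=42  I7 WR R2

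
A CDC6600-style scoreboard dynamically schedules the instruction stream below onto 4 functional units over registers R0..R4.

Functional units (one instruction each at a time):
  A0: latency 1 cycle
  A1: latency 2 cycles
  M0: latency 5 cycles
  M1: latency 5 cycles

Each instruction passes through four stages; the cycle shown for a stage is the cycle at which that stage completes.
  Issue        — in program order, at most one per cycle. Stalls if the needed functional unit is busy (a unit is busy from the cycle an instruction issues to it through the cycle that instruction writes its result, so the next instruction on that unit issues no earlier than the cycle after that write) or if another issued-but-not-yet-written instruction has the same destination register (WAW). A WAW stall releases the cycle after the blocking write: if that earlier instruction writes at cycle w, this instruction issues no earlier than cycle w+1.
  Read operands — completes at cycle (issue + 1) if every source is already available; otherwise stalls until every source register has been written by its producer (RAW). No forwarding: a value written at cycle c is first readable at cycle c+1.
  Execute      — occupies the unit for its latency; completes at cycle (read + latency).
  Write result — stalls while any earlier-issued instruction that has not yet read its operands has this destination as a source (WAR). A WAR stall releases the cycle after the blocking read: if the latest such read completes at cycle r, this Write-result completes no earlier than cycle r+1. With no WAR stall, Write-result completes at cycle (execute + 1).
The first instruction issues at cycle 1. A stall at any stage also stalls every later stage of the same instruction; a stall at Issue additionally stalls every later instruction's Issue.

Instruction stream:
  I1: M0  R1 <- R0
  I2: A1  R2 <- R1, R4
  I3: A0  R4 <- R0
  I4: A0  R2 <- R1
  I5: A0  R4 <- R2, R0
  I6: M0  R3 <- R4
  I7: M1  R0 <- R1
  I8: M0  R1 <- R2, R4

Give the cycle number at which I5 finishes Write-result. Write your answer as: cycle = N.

[1] I1 issues→M0
[2] I1 reads | I2 issues→A1
[3] I3 issues→A0
[4] I3 reads
[5] I3 exec-done
[7] I1 exec-done
[8] I1 writes R1
[9] I2 reads
[10] I3 writes R4
[11] I2 exec-done
[12] I2 writes R2
[13] I4 issues→A0
[14] I4 reads
[15] I4 exec-done
[16] I4 writes R2
[17] I5 issues→A0
[18] I5 reads | I6 issues→M0
[19] I5 exec-done | I7 issues→M1
[20] I5 writes R4 | I7 reads
[21] I6 reads
[25] I7 exec-done
[26] I6 exec-done | I7 writes R0
[27] I6 writes R3
[28] I8 issues→M0
[29] I8 reads
[34] I8 exec-done
[35] I8 writes R1

cycle = 20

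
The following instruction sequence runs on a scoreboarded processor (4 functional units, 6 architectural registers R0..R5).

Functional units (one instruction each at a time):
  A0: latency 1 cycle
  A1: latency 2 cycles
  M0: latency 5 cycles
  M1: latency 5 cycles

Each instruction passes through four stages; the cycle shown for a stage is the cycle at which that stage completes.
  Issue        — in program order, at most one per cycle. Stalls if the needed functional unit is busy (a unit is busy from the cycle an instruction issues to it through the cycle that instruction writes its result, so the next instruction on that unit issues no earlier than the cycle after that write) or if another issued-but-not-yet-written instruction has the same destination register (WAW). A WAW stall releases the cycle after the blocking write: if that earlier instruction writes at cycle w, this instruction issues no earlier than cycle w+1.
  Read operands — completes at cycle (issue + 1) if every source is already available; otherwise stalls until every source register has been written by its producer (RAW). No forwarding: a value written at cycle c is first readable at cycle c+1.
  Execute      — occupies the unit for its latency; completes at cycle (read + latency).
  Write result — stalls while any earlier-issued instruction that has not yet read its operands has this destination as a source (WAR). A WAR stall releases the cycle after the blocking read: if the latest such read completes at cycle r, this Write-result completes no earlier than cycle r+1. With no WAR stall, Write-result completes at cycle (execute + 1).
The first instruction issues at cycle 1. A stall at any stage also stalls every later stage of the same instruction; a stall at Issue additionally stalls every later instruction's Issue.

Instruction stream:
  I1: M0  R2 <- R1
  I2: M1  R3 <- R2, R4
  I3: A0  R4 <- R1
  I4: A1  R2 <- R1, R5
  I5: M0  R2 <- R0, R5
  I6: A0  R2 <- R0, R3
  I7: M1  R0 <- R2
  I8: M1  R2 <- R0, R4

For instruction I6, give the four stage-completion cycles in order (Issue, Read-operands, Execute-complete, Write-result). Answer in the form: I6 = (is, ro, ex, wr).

I6 = (22, 23, 24, 25)

I1  is:1  ro:2  ex:7  wr:8
I2  is:2  ro:9  ex:14  wr:15  — RAW R2: wait I1 write@8
I3  is:3  ro:4  ex:5  wr:10  — WAR R4: wait I2 read@9
I4  is:9  ro:10  ex:12  wr:13  — WAW R2: wait I1 write@8
I5  is:14  ro:15  ex:20  wr:21  — WAW R2: wait I4 write@13
I6  is:22  ro:23  ex:24  wr:25  — WAW R2: wait I5 write@21
I7  is:23  ro:26  ex:31  wr:32  — RAW R2: wait I6 write@25
I8  is:33  ro:34  ex:39  wr:40  — struct: M1 busy until I7 writes@32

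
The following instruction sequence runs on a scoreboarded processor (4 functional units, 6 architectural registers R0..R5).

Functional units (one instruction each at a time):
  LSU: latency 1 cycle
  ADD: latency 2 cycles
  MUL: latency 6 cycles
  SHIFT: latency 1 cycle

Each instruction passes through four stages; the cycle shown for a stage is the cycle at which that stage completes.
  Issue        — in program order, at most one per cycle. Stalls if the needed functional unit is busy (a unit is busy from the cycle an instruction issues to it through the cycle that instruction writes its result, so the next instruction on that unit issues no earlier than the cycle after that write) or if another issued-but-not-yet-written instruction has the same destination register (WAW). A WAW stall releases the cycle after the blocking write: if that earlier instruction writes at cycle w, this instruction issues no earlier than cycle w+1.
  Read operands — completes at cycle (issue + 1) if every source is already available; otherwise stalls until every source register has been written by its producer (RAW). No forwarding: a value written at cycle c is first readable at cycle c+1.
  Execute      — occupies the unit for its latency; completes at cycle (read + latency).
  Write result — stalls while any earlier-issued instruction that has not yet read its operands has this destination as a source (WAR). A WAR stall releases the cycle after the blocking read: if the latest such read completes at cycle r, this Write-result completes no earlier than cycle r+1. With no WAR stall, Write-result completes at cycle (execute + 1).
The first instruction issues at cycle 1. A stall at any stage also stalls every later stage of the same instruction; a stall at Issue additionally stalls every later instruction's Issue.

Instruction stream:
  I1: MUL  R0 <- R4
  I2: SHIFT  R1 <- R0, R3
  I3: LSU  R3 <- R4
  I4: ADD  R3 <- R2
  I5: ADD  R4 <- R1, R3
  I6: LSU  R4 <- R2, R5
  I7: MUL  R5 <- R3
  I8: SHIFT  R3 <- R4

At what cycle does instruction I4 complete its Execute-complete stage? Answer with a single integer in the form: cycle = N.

cycle = 15

c1: I1 issues→MUL
c2: I1 reads, I2 issues→SHIFT
c3: I3 issues→LSU
c4: I3 reads
c5: I3 exec-done
c8: I1 exec-done
c9: I1 writes R0
c10: I2 reads
c11: I2 exec-done, I3 writes R3
c12: I2 writes R1, I4 issues→ADD
c13: I4 reads
c15: I4 exec-done
c16: I4 writes R3
c17: I5 issues→ADD
c18: I5 reads
c20: I5 exec-done
c21: I5 writes R4
c22: I6 issues→LSU
c23: I6 reads, I7 issues→MUL
c24: I6 exec-done, I7 reads, I8 issues→SHIFT
c25: I6 writes R4
c26: I8 reads
c27: I8 exec-done
c28: I8 writes R3
c30: I7 exec-done
c31: I7 writes R5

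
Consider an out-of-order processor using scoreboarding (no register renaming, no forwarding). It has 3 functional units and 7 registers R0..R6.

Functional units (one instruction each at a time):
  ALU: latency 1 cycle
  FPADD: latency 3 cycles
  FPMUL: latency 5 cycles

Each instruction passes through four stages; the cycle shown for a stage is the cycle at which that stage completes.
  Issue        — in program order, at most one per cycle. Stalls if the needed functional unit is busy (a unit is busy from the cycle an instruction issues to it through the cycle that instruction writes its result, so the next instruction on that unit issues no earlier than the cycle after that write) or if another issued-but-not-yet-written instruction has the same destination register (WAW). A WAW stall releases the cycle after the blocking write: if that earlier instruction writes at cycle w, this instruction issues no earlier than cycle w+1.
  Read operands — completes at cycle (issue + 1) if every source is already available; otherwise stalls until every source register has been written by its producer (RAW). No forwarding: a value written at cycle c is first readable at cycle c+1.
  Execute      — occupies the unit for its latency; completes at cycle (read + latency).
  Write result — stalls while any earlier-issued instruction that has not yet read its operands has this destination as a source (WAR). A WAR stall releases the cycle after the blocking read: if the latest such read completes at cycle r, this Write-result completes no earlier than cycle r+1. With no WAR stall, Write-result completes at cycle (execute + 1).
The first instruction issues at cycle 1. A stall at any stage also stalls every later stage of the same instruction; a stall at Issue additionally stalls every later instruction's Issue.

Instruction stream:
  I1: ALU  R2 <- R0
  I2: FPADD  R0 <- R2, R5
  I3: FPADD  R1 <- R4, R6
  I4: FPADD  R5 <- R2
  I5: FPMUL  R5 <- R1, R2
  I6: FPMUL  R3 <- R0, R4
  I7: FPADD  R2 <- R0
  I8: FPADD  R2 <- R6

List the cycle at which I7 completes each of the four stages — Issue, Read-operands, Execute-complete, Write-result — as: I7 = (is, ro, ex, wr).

[1] I1→ALU
[2] I1 RO, I2→FPADD
[3] I1 EX
[4] I1 WR R2
[5] I2 RO
[8] I2 EX
[9] I2 WR R0
[10] I3→FPADD
[11] I3 RO
[14] I3 EX
[15] I3 WR R1
[16] I4→FPADD
[17] I4 RO
[20] I4 EX
[21] I4 WR R5
[22] I5→FPMUL
[23] I5 RO
[28] I5 EX
[29] I5 WR R5
[30] I6→FPMUL
[31] I6 RO, I7→FPADD
[32] I7 RO
[35] I7 EX
[36] I6 EX, I7 WR R2
[37] I6 WR R3, I8→FPADD
[38] I8 RO
[41] I8 EX
[42] I8 WR R2

I7 = (31, 32, 35, 36)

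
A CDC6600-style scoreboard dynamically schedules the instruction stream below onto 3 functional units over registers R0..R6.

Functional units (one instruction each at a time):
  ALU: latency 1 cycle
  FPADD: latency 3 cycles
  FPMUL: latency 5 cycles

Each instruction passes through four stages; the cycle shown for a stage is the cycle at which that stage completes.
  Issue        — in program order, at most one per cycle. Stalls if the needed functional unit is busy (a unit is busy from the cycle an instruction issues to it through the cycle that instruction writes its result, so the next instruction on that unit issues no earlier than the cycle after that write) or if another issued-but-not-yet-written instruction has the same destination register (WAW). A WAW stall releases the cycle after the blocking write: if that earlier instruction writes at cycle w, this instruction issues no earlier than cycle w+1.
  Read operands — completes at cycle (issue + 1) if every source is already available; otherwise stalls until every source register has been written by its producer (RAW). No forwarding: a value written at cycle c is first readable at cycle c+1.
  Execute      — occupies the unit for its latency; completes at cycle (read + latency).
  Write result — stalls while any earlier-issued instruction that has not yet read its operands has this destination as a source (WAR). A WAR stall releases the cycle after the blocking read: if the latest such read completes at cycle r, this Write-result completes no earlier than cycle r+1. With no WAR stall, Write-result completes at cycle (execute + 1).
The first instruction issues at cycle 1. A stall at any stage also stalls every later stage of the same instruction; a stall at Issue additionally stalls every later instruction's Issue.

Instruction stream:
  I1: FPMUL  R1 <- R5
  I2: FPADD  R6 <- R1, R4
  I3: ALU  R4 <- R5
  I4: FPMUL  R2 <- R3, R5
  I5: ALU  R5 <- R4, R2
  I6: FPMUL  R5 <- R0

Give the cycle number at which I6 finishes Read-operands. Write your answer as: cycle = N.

cycle 1: issue I1 (FPMUL)
cycle 2: I1 read-ops, issue I2 (FPADD)
cycle 3: issue I3 (ALU)
cycle 4: I3 read-ops
cycle 5: I3 finished on ALU
cycle 7: I1 finished on FPMUL
cycle 8: I1→R1
cycle 9: I2 read-ops, issue I4 (FPMUL)
cycle 10: I3→R4, I4 read-ops
cycle 11: issue I5 (ALU)
cycle 12: I2 finished on FPADD
cycle 13: I2→R6
cycle 15: I4 finished on FPMUL
cycle 16: I4→R2
cycle 17: I5 read-ops
cycle 18: I5 finished on ALU
cycle 19: I5→R5
cycle 20: issue I6 (FPMUL)
cycle 21: I6 read-ops
cycle 26: I6 finished on FPMUL
cycle 27: I6→R5

cycle = 21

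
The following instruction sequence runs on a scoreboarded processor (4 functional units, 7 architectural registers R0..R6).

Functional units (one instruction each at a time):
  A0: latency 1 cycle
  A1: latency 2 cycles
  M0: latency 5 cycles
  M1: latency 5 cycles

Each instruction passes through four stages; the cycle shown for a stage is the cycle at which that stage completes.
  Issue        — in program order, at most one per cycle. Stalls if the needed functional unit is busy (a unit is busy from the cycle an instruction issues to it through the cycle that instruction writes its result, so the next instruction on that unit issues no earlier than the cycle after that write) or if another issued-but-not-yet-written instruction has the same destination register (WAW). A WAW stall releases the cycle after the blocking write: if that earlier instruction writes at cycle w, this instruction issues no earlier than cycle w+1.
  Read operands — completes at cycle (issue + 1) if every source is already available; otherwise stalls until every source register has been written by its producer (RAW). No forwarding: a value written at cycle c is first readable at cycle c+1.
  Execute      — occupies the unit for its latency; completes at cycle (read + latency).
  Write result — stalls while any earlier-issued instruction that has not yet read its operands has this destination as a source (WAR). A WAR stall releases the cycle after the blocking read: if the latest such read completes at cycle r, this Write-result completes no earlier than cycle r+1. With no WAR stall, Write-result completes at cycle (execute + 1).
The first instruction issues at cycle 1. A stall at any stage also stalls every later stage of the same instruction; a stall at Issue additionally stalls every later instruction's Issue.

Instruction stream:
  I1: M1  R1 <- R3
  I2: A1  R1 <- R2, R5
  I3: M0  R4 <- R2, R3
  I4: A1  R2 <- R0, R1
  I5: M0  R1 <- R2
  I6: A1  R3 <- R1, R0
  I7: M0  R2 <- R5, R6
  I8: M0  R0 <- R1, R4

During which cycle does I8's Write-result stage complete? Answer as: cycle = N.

cycle = 41

[I1] 1/2/7/8
[I2] 9/10/12/13  (WAW R1: wait I1 write@8)
[I3] 10/11/16/17
[I4] 14/15/17/18  (struct: A1 busy until I2 writes@13)
[I5] 18/19/24/25  (struct: M0 busy until I3 writes@17)
[I6] 19/26/28/29  (RAW R1: wait I5 write@25)
[I7] 26/27/32/33  (struct: M0 busy until I5 writes@25)
[I8] 34/35/40/41  (struct: M0 busy until I7 writes@33)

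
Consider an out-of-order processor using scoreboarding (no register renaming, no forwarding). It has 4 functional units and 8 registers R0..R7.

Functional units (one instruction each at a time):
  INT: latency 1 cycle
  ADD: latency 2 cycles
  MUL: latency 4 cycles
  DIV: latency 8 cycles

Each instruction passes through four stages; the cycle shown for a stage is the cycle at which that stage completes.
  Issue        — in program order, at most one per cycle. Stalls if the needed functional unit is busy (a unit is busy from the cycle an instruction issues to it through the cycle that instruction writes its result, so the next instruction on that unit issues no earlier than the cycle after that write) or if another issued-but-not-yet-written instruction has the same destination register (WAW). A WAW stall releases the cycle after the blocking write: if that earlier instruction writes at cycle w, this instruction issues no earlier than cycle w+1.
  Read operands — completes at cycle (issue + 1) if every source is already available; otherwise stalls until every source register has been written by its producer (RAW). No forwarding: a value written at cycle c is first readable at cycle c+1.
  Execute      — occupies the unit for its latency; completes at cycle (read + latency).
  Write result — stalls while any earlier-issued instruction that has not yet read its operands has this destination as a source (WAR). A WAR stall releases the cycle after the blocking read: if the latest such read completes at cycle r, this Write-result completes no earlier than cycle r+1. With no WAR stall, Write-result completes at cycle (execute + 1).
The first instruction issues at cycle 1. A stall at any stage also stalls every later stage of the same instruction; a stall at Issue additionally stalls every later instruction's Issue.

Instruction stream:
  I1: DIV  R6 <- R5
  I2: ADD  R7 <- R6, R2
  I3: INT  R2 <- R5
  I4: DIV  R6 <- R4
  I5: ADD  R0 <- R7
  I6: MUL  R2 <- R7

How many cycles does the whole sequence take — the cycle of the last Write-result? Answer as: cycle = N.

[1] issue I1 (DIV)
[2] I1 read-ops, issue I2 (ADD)
[3] issue I3 (INT)
[4] I3 read-ops
[5] I3 finished on INT
[10] I1 finished on DIV
[11] I1→R6
[12] I2 read-ops, issue I4 (DIV)
[13] I3→R2, I4 read-ops
[14] I2 finished on ADD
[15] I2→R7
[16] issue I5 (ADD)
[17] I5 read-ops, issue I6 (MUL)
[18] I6 read-ops
[19] I5 finished on ADD
[20] I5→R0
[21] I4 finished on DIV
[22] I4→R6, I6 finished on MUL
[23] I6→R2

cycle = 23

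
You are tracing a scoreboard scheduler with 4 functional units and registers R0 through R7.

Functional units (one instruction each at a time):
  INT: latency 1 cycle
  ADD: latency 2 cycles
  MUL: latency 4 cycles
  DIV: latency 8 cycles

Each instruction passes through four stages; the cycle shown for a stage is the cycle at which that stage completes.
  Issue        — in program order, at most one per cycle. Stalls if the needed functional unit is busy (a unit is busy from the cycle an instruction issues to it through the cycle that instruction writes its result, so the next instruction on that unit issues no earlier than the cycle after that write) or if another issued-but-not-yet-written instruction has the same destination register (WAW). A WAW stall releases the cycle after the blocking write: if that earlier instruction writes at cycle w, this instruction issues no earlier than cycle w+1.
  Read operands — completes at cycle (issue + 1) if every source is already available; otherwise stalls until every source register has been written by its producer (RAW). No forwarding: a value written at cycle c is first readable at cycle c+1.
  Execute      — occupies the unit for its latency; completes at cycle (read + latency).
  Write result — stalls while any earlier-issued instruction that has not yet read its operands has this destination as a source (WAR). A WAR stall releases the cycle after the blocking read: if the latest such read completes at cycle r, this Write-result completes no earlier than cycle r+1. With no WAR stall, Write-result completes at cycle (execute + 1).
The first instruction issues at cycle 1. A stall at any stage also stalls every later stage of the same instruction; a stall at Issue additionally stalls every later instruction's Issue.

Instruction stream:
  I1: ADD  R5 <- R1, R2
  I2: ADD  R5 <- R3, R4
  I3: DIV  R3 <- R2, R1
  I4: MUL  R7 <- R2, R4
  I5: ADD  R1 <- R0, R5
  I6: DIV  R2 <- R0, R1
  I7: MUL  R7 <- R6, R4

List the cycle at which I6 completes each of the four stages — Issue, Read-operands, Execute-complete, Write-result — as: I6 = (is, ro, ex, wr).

I6 = (18, 19, 27, 28)

I1 -> (1, 2, 4, 5)
I2 -> (6, 7, 9, 10)  // struct: ADD busy until I1 writes@5
I3 -> (7, 8, 16, 17)
I4 -> (8, 9, 13, 14)
I5 -> (11, 12, 14, 15)  // struct: ADD busy until I2 writes@10
I6 -> (18, 19, 27, 28)  // struct: DIV busy until I3 writes@17
I7 -> (19, 20, 24, 25)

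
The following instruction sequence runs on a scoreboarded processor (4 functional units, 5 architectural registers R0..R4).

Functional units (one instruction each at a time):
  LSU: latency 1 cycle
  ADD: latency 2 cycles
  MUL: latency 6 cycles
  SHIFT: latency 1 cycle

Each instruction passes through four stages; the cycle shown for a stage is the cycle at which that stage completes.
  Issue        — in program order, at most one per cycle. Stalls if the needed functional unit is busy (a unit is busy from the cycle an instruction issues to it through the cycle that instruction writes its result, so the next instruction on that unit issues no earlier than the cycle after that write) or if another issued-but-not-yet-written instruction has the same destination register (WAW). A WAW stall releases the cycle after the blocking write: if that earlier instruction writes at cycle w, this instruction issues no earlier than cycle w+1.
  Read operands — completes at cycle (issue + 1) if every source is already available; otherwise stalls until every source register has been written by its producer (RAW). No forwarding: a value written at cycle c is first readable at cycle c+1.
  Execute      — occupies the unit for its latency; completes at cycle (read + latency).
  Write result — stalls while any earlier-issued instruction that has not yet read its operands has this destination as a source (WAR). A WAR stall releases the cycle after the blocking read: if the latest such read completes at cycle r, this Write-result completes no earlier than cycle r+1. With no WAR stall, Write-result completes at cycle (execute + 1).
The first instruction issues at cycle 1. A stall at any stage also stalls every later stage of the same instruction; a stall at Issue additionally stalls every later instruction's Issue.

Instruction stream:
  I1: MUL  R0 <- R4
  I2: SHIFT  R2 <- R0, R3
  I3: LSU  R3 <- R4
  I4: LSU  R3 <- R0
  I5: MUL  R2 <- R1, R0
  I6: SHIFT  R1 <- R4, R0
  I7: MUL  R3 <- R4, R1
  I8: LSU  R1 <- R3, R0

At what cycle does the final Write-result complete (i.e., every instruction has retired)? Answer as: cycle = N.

c1: issue I1 (MUL)
c2: I1 read-ops | issue I2 (SHIFT)
c3: issue I3 (LSU)
c4: I3 read-ops
c5: I3 finished on LSU
c8: I1 finished on MUL
c9: I1→R0
c10: I2 read-ops
c11: I2 finished on SHIFT | I3→R3
c12: I2→R2 | issue I4 (LSU)
c13: I4 read-ops | issue I5 (MUL)
c14: I4 finished on LSU | I5 read-ops | issue I6 (SHIFT)
c15: I4→R3 | I6 read-ops
c16: I6 finished on SHIFT
c17: I6→R1
c20: I5 finished on MUL
c21: I5→R2
c22: issue I7 (MUL)
c23: I7 read-ops | issue I8 (LSU)
c29: I7 finished on MUL
c30: I7→R3
c31: I8 read-ops
c32: I8 finished on LSU
c33: I8→R1

cycle = 33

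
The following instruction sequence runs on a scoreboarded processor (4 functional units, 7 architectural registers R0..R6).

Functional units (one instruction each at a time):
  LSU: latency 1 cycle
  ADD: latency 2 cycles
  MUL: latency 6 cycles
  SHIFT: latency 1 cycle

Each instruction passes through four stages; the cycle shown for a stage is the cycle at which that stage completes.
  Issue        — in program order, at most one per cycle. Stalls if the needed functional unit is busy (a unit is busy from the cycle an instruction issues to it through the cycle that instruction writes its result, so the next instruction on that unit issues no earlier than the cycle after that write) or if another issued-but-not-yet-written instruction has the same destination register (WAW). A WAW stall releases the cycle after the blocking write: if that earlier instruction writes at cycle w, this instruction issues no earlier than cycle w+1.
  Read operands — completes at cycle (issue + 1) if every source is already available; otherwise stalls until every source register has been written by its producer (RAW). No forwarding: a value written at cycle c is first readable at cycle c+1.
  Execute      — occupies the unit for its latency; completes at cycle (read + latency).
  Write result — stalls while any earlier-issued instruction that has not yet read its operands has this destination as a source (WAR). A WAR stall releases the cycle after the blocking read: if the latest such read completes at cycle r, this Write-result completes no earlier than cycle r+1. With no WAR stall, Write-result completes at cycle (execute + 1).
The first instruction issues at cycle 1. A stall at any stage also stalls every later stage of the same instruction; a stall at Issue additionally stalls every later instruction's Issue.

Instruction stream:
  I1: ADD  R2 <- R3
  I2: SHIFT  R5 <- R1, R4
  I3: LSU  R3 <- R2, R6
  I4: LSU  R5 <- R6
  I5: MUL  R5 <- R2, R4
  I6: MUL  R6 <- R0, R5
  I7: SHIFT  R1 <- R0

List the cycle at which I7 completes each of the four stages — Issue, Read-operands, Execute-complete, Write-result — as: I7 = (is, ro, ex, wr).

I7 = (23, 24, 25, 26)

[1] I1 dispatched to ADD
[2] I1 operands ready, I2 dispatched to SHIFT
[3] I2 operands ready, I3 dispatched to LSU
[4] I1 complete, I2 complete
[5] R2←I1, R5←I2
[6] I3 operands ready
[7] I3 complete
[8] R3←I3
[9] I4 dispatched to LSU
[10] I4 operands ready
[11] I4 complete
[12] R5←I4
[13] I5 dispatched to MUL
[14] I5 operands ready
[20] I5 complete
[21] R5←I5
[22] I6 dispatched to MUL
[23] I6 operands ready, I7 dispatched to SHIFT
[24] I7 operands ready
[25] I7 complete
[26] R1←I7
[29] I6 complete
[30] R6←I6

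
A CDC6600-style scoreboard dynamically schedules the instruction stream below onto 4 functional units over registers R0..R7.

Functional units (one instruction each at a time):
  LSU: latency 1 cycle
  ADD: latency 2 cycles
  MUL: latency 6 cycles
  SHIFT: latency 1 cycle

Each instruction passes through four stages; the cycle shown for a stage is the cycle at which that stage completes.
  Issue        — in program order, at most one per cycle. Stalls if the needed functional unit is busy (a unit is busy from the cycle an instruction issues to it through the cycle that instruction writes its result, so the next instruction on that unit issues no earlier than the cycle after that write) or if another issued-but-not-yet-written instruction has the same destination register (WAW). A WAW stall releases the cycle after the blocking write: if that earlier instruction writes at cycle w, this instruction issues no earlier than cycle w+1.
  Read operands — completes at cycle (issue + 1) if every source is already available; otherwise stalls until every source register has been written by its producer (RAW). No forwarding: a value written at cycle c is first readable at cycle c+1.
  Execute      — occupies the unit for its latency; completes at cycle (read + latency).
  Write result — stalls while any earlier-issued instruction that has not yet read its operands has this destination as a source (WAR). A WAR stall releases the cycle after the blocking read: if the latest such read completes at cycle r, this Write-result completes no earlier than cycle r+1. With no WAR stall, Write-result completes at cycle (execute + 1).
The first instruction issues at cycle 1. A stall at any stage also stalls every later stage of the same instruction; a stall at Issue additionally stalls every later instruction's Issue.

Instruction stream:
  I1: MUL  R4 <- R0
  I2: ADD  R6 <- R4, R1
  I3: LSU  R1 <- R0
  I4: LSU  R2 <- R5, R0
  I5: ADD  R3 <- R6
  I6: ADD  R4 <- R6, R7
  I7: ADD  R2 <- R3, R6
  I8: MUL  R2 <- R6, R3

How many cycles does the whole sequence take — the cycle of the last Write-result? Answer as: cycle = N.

t=1  issue I1 (MUL)
t=2  I1 read-ops | issue I2 (ADD)
t=3  issue I3 (LSU)
t=4  I3 read-ops
t=5  I3 finished on LSU
t=8  I1 finished on MUL
t=9  I1→R4
t=10  I2 read-ops
t=11  I3→R1
t=12  I2 finished on ADD | issue I4 (LSU)
t=13  I2→R6 | I4 read-ops
t=14  I4 finished on LSU | issue I5 (ADD)
t=15  I4→R2 | I5 read-ops
t=17  I5 finished on ADD
t=18  I5→R3
t=19  issue I6 (ADD)
t=20  I6 read-ops
t=22  I6 finished on ADD
t=23  I6→R4
t=24  issue I7 (ADD)
t=25  I7 read-ops
t=27  I7 finished on ADD
t=28  I7→R2
t=29  issue I8 (MUL)
t=30  I8 read-ops
t=36  I8 finished on MUL
t=37  I8→R2

cycle = 37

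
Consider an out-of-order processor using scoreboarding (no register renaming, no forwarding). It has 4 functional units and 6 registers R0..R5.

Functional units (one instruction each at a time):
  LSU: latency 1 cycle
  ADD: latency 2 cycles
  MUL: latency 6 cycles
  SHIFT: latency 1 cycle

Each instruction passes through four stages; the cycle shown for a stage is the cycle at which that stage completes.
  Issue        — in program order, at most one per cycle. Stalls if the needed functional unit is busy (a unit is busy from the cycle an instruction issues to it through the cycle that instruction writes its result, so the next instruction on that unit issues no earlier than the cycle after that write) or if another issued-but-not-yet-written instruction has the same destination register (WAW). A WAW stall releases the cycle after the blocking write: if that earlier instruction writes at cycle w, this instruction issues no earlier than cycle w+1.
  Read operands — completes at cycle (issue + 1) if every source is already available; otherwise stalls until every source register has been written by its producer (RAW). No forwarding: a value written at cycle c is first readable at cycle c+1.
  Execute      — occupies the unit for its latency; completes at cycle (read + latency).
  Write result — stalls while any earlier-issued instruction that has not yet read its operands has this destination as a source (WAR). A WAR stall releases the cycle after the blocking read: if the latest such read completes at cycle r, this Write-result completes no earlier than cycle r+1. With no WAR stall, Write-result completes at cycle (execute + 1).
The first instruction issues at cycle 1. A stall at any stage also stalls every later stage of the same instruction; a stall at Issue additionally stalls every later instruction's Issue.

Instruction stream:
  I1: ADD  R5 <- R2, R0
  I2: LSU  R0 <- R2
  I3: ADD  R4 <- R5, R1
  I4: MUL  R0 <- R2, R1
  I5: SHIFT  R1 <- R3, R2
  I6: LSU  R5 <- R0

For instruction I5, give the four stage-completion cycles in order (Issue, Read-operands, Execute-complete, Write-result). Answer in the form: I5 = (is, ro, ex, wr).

I5 = (8, 9, 10, 11)

[I1] 1/2/4/5
[I2] 2/3/4/5
[I3] 6/7/9/10  (struct: ADD busy until I1 writes@5)
[I4] 7/8/14/15
[I5] 8/9/10/11
[I6] 9/16/17/18  (RAW R0: wait I4 write@15)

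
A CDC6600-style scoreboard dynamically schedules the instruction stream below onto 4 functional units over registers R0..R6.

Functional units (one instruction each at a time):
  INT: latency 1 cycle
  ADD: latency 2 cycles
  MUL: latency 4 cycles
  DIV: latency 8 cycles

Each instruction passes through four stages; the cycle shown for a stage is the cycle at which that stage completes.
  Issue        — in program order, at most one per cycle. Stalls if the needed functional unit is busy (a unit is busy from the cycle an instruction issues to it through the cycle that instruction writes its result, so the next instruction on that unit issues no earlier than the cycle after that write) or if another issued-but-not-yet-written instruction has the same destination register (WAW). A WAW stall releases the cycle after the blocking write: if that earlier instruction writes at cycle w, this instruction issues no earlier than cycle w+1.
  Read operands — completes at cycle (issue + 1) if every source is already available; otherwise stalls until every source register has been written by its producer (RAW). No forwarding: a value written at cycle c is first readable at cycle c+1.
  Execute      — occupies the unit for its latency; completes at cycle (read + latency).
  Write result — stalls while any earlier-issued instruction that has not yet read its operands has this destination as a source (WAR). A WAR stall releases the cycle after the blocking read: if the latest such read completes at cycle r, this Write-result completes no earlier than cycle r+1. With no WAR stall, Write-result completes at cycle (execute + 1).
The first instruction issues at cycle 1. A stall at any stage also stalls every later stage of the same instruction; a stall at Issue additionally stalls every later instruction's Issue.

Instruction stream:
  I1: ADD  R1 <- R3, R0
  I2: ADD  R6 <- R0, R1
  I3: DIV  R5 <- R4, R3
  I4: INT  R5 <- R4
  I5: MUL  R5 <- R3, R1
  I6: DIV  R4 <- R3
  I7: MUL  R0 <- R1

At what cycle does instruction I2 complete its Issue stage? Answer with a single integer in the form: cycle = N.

1) issue 1, read 2, done 4, write 5
2) issue 6, read 7, done 9, write 10  <struct: ADD busy until I1 writes@5>
3) issue 7, read 8, done 16, write 17
4) issue 18, read 19, done 20, write 21  <WAW R5: wait I3 write@17>
5) issue 22, read 23, done 27, write 28  <WAW R5: wait I4 write@21>
6) issue 23, read 24, done 32, write 33
7) issue 29, read 30, done 34, write 35  <struct: MUL busy until I5 writes@28>

cycle = 6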